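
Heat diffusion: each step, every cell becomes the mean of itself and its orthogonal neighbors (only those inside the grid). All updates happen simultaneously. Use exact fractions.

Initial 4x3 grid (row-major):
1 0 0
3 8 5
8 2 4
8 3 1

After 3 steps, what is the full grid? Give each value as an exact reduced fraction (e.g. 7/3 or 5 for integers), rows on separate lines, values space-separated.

Answer: 3193/1080 14179/4800 2903/1080
28931/7200 6891/2000 24481/7200
32921/7200 2159/500 25171/7200
2131/432 9917/2400 1607/432

Derivation:
After step 1:
  4/3 9/4 5/3
  5 18/5 17/4
  21/4 5 3
  19/3 7/2 8/3
After step 2:
  103/36 177/80 49/18
  911/240 201/50 751/240
  259/48 407/100 179/48
  181/36 35/8 55/18
After step 3:
  3193/1080 14179/4800 2903/1080
  28931/7200 6891/2000 24481/7200
  32921/7200 2159/500 25171/7200
  2131/432 9917/2400 1607/432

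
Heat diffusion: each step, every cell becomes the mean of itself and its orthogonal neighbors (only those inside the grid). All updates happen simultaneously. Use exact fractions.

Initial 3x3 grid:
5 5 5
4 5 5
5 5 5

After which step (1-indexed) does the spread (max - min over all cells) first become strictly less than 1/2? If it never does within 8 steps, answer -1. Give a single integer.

Step 1: max=5, min=14/3, spread=1/3
  -> spread < 1/2 first at step 1
Step 2: max=5, min=1133/240, spread=67/240
Step 3: max=993/200, min=10363/2160, spread=1807/10800
Step 4: max=26639/5400, min=4162037/864000, spread=33401/288000
Step 5: max=2656609/540000, min=37650067/7776000, spread=3025513/38880000
Step 6: max=141244051/28800000, min=15087073133/3110400000, spread=53531/995328
Step 7: max=38088883949/7776000000, min=907087074151/186624000000, spread=450953/11943936
Step 8: max=4564591389481/933120000000, min=54478296439397/11197440000000, spread=3799043/143327232

Answer: 1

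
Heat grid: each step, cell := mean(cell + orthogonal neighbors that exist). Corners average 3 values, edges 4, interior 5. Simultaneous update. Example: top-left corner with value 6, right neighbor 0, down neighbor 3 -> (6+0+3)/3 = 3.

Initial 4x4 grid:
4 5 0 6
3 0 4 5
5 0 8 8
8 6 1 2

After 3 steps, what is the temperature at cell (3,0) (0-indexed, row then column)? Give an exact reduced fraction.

Answer: 608/135

Derivation:
Step 1: cell (3,0) = 19/3
Step 2: cell (3,0) = 169/36
Step 3: cell (3,0) = 608/135
Full grid after step 3:
  143/45 621/200 1319/360 4427/1080
  2053/600 339/100 2287/600 3199/720
  7181/1800 5909/1500 12371/3000 16487/3600
  608/135 7571/1800 7801/1800 4811/1080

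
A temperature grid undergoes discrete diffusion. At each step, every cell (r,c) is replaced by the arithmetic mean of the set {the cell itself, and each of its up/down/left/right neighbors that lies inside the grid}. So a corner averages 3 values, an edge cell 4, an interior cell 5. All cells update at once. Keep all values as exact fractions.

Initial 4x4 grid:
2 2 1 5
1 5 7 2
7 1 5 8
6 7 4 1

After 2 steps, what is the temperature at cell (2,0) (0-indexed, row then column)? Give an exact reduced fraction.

Step 1: cell (2,0) = 15/4
Step 2: cell (2,0) = 115/24
Full grid after step 2:
  95/36 667/240 155/48 143/36
  371/120 369/100 429/100 97/24
  115/24 429/100 89/20 113/24
  179/36 245/48 217/48 151/36

Answer: 115/24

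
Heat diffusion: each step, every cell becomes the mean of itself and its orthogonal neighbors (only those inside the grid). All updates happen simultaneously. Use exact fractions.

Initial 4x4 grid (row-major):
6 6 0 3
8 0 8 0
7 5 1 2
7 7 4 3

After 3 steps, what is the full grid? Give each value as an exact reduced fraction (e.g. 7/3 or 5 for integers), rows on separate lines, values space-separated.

Answer: 11389/2160 29167/7200 2783/800 217/90
9283/1800 28387/6000 376/125 6839/2400
3517/600 4591/1000 7597/2000 2117/800
139/24 2093/400 1501/400 157/48

Derivation:
After step 1:
  20/3 3 17/4 1
  21/4 27/5 9/5 13/4
  27/4 4 4 3/2
  7 23/4 15/4 3
After step 2:
  179/36 1159/240 201/80 17/6
  361/60 389/100 187/50 151/80
  23/4 259/50 301/100 47/16
  13/2 41/8 33/8 11/4
After step 3:
  11389/2160 29167/7200 2783/800 217/90
  9283/1800 28387/6000 376/125 6839/2400
  3517/600 4591/1000 7597/2000 2117/800
  139/24 2093/400 1501/400 157/48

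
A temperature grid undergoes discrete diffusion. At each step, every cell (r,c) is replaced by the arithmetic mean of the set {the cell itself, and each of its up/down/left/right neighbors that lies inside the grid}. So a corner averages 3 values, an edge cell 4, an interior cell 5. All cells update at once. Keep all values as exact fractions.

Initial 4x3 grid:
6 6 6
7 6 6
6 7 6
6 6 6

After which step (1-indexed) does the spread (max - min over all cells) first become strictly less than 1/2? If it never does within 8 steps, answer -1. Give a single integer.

Step 1: max=13/2, min=6, spread=1/2
Step 2: max=1529/240, min=6, spread=89/240
  -> spread < 1/2 first at step 2
Step 3: max=15107/2400, min=4889/800, spread=11/60
Step 4: max=1351547/216000, min=132217/21600, spread=29377/216000
Step 5: max=1684171/270000, min=3324517/540000, spread=1753/21600
Step 6: max=35827807/5760000, min=239618041/38880000, spread=71029/1244160
Step 7: max=24166716229/3888000000, min=14405823619/2332800000, spread=7359853/182250000
Step 8: max=128770144567/20736000000, min=288305335807/46656000000, spread=45679663/1492992000

Answer: 2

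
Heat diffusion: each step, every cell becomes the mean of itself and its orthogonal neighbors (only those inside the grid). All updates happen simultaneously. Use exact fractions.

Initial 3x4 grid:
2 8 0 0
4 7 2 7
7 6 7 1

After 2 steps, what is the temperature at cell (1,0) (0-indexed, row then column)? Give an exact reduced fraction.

Step 1: cell (1,0) = 5
Step 2: cell (1,0) = 311/60
Full grid after step 2:
  167/36 1009/240 821/240 22/9
  311/60 26/5 19/5 433/120
  209/36 1309/240 407/80 23/6

Answer: 311/60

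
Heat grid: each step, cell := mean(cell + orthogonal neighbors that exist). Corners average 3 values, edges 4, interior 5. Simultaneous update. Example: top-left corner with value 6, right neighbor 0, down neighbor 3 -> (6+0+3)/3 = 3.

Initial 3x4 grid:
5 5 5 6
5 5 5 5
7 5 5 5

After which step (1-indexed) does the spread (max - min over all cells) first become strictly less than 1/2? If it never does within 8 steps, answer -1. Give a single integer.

Step 1: max=17/3, min=5, spread=2/3
Step 2: max=50/9, min=81/16, spread=71/144
  -> spread < 1/2 first at step 2
Step 3: max=581/108, min=737/144, spread=113/432
Step 4: max=69017/12960, min=14803/2880, spread=4807/25920
Step 5: max=4105681/777600, min=53419853/10368000, spread=3967681/31104000
Step 6: max=245321639/46656000, min=481125923/93312000, spread=1903471/18662400
Step 7: max=14672800921/2799360000, min=28894636417/5598720000, spread=18038617/223948800
Step 8: max=878660542739/167961600000, min=1735221622403/335923200000, spread=883978523/13436928000

Answer: 2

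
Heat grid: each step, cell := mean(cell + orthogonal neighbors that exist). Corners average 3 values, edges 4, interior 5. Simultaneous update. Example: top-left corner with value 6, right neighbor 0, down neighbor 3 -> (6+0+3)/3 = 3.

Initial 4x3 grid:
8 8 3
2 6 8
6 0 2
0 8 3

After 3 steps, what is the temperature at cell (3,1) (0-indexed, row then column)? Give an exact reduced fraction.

Step 1: cell (3,1) = 11/4
Step 2: cell (3,1) = 323/80
Step 3: cell (3,1) = 16873/4800
Full grid after step 3:
  1307/240 81649/14400 11813/2160
  1483/300 28541/6000 2237/450
  6883/1800 8377/2000 7133/1800
  8149/2160 16873/4800 8399/2160

Answer: 16873/4800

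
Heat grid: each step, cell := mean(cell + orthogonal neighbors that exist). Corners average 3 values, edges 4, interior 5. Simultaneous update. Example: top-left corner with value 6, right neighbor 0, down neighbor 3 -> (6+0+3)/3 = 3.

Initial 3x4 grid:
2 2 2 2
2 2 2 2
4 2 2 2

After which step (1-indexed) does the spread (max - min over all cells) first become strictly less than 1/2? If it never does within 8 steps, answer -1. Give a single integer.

Step 1: max=8/3, min=2, spread=2/3
Step 2: max=23/9, min=2, spread=5/9
Step 3: max=257/108, min=2, spread=41/108
  -> spread < 1/2 first at step 3
Step 4: max=30137/12960, min=2, spread=4217/12960
Step 5: max=1764349/777600, min=7279/3600, spread=38417/155520
Step 6: max=104512211/46656000, min=146597/72000, spread=1903471/9331200
Step 7: max=6199709089/2799360000, min=4435759/2160000, spread=18038617/111974400
Step 8: max=369191382851/167961600000, min=401726759/194400000, spread=883978523/6718464000

Answer: 3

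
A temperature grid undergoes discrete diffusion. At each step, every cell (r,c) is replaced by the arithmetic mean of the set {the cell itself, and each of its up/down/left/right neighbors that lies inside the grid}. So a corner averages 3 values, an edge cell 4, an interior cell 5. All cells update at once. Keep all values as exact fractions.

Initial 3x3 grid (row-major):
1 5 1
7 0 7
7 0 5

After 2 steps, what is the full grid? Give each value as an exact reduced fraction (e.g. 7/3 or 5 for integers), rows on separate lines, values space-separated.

Answer: 59/18 853/240 28/9
331/80 311/100 923/240
137/36 58/15 41/12

Derivation:
After step 1:
  13/3 7/4 13/3
  15/4 19/5 13/4
  14/3 3 4
After step 2:
  59/18 853/240 28/9
  331/80 311/100 923/240
  137/36 58/15 41/12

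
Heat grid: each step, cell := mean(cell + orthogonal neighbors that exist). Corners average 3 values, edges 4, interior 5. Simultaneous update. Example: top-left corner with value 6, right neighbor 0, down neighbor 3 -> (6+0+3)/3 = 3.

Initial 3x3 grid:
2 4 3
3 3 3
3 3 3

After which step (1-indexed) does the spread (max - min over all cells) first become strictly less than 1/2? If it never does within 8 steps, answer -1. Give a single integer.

Answer: 2

Derivation:
Step 1: max=10/3, min=11/4, spread=7/12
Step 2: max=47/15, min=35/12, spread=13/60
  -> spread < 1/2 first at step 2
Step 3: max=422/135, min=14173/4800, spread=7483/43200
Step 4: max=332221/108000, min=128543/43200, spread=21727/216000
Step 5: max=2983711/972000, min=17277319/5760000, spread=10906147/155520000
Step 6: max=356120059/116640000, min=467265287/155520000, spread=36295/746496
Step 7: max=5333315837/1749600000, min=28125837589/9331200000, spread=305773/8957952
Step 8: max=1277320579381/419904000000, min=1689677694383/559872000000, spread=2575951/107495424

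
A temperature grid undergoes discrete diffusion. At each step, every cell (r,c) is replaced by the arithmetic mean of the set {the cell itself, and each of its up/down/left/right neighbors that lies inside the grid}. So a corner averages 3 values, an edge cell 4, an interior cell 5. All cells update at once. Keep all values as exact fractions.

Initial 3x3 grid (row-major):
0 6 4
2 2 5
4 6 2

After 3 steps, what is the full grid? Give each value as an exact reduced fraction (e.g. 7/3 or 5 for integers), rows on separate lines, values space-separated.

After step 1:
  8/3 3 5
  2 21/5 13/4
  4 7/2 13/3
After step 2:
  23/9 223/60 15/4
  193/60 319/100 1007/240
  19/6 481/120 133/36
After step 3:
  427/135 11891/3600 311/80
  2729/900 7331/2000 53389/14400
  1247/360 25307/7200 8567/2160

Answer: 427/135 11891/3600 311/80
2729/900 7331/2000 53389/14400
1247/360 25307/7200 8567/2160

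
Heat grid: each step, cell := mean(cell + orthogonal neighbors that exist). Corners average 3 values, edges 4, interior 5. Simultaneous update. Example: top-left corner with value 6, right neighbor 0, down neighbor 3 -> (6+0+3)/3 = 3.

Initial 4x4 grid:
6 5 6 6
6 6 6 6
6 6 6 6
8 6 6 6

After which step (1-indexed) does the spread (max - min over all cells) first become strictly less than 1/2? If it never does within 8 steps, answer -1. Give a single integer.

Answer: 4

Derivation:
Step 1: max=20/3, min=17/3, spread=1
Step 2: max=59/9, min=689/120, spread=293/360
Step 3: max=689/108, min=20999/3600, spread=5903/10800
Step 4: max=102127/16200, min=634037/108000, spread=140429/324000
  -> spread < 1/2 first at step 4
Step 5: max=3032389/486000, min=19135133/3240000, spread=3242381/9720000
Step 6: max=22588411/3645000, min=38385389/6480000, spread=637843/2332800
Step 7: max=21568091/3499200, min=69266591/11664000, spread=7881137/34992000
Step 8: max=40276377851/6561000000, min=52044545243/8748000000, spread=198875027/1049760000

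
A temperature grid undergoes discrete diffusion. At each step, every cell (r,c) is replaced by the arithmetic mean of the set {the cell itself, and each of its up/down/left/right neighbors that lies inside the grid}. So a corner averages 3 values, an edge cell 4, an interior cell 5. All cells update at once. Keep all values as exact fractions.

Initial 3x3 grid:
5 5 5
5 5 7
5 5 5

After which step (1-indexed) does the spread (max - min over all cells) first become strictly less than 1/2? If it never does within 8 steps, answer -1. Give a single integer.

Step 1: max=17/3, min=5, spread=2/3
Step 2: max=667/120, min=5, spread=67/120
Step 3: max=5837/1080, min=507/100, spread=1807/5400
  -> spread < 1/2 first at step 3
Step 4: max=2317963/432000, min=13861/2700, spread=33401/144000
Step 5: max=20669933/3888000, min=1393391/270000, spread=3025513/19440000
Step 6: max=8240926867/1555200000, min=74755949/14400000, spread=53531/497664
Step 7: max=492592925849/93312000000, min=20231116051/3888000000, spread=450953/5971968
Step 8: max=29502503560603/5598720000000, min=2433808610519/466560000000, spread=3799043/71663616

Answer: 3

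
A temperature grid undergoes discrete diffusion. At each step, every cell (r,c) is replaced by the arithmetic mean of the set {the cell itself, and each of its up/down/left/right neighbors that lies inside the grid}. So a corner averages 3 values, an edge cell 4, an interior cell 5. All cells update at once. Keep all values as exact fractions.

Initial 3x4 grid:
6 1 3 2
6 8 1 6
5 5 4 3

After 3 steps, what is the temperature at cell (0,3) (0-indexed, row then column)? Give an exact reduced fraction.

Step 1: cell (0,3) = 11/3
Step 2: cell (0,3) = 101/36
Step 3: cell (0,3) = 7369/2160
Full grid after step 3:
  4951/1080 31091/7200 24121/7200 7369/2160
  74597/14400 25903/6000 2009/500 4051/1200
  2753/540 35291/7200 28421/7200 8459/2160

Answer: 7369/2160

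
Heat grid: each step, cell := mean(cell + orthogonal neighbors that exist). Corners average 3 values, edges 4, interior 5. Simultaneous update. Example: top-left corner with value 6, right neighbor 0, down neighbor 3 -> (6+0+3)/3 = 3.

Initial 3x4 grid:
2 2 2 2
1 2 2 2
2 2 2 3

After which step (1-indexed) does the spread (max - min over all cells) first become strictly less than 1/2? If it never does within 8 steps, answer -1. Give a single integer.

Answer: 3

Derivation:
Step 1: max=7/3, min=5/3, spread=2/3
Step 2: max=41/18, min=413/240, spread=401/720
Step 3: max=473/216, min=3883/2160, spread=847/2160
  -> spread < 1/2 first at step 3
Step 4: max=277981/129600, min=1581989/864000, spread=813653/2592000
Step 5: max=16415729/7776000, min=14421499/7776000, spread=199423/777600
Step 6: max=972641551/466560000, min=875725601/466560000, spread=1938319/9331200
Step 7: max=57806299109/27993600000, min=53018909659/27993600000, spread=95747789/559872000
Step 8: max=3441283785631/1679616000000, min=3206278002881/1679616000000, spread=940023131/6718464000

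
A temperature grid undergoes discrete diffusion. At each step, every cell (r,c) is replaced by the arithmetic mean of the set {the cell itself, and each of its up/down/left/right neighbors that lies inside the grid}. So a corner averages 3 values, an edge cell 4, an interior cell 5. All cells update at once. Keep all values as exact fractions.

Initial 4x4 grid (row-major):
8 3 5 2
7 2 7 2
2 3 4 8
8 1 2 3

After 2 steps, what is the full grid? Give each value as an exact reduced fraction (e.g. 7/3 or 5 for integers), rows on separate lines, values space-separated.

Answer: 61/12 383/80 63/16 4
403/80 401/100 111/25 4
949/240 201/50 359/100 68/15
73/18 181/60 227/60 133/36

Derivation:
After step 1:
  6 9/2 17/4 3
  19/4 22/5 4 19/4
  5 12/5 24/5 17/4
  11/3 7/2 5/2 13/3
After step 2:
  61/12 383/80 63/16 4
  403/80 401/100 111/25 4
  949/240 201/50 359/100 68/15
  73/18 181/60 227/60 133/36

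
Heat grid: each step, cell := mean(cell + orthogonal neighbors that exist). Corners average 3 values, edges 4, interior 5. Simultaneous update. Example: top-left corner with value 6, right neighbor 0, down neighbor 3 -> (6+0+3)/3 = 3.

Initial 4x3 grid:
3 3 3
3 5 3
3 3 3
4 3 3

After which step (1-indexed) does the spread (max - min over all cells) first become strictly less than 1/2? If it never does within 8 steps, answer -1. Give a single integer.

Answer: 2

Derivation:
Step 1: max=7/2, min=3, spread=1/2
Step 2: max=173/50, min=37/12, spread=113/300
  -> spread < 1/2 first at step 2
Step 3: max=8071/2400, min=2293/720, spread=1283/7200
Step 4: max=17969/5400, min=46079/14400, spread=1103/8640
Step 5: max=7169929/2160000, min=8384663/2592000, spread=1096259/12960000
Step 6: max=257671721/77760000, min=504242717/155520000, spread=444029/6220800
Step 7: max=15421748839/4665600000, min=1124965789/345600000, spread=3755371/74649600
Step 8: max=924618843101/279936000000, min=1825190384077/559872000000, spread=64126139/1492992000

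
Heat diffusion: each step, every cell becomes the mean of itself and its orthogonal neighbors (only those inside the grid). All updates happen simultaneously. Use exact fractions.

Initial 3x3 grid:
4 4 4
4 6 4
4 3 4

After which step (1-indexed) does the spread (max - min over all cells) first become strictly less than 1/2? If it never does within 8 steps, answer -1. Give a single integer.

Answer: 2

Derivation:
Step 1: max=9/2, min=11/3, spread=5/6
Step 2: max=439/100, min=947/240, spread=533/1200
  -> spread < 1/2 first at step 2
Step 3: max=10339/2400, min=8767/2160, spread=5381/21600
Step 4: max=45887/10800, min=3544523/864000, spread=126437/864000
Step 5: max=36557351/8640000, min=32171143/7776000, spread=7304729/77760000
Step 6: max=54566111/12960000, min=12907051907/3110400000, spread=188814733/3110400000
Step 7: max=43578063353/10368000000, min=116528289487/27993600000, spread=11324815661/279936000000
Step 8: max=587129609947/139968000000, min=46664448491963/11197440000000, spread=101973434599/3732480000000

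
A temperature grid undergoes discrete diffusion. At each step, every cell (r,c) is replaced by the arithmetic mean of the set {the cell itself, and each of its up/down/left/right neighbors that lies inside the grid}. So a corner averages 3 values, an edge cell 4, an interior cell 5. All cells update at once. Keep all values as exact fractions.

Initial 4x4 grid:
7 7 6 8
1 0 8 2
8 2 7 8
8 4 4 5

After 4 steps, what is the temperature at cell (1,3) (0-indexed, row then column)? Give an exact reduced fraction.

Answer: 120029/21600

Derivation:
Step 1: cell (1,3) = 13/2
Step 2: cell (1,3) = 329/60
Step 3: cell (1,3) = 4187/720
Step 4: cell (1,3) = 120029/21600
Full grid after step 4:
  12791/2700 8049/1600 46583/8640 74647/12960
  67879/14400 72637/15000 961133/180000 120029/21600
  1036801/216000 887197/180000 464831/90000 594101/108000
  322531/64800 16969/3375 141659/27000 174143/32400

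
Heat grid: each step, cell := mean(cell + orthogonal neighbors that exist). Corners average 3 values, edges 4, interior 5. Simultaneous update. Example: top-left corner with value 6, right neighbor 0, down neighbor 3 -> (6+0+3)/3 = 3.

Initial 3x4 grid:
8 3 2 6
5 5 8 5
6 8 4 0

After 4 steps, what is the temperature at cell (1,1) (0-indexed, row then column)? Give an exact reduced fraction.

Answer: 474173/90000

Derivation:
Step 1: cell (1,1) = 29/5
Step 2: cell (1,1) = 537/100
Step 3: cell (1,1) = 4061/750
Step 4: cell (1,1) = 474173/90000
Full grid after step 4:
  348491/64800 1120157/216000 1034657/216000 597547/129600
  37691/6750 474173/90000 1760167/360000 3918173/864000
  366041/64800 1168157/216000 350719/72000 198749/43200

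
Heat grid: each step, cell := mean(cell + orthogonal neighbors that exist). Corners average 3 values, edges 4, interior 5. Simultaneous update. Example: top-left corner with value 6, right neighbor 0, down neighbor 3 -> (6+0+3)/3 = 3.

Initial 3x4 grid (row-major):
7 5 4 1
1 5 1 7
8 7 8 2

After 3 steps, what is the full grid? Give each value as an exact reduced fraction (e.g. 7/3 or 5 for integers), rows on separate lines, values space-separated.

After step 1:
  13/3 21/4 11/4 4
  21/4 19/5 5 11/4
  16/3 7 9/2 17/3
After step 2:
  89/18 121/30 17/4 19/6
  1123/240 263/50 94/25 209/48
  211/36 619/120 133/24 155/36
After step 3:
  9833/2160 16639/3600 1521/400 565/144
  74681/14400 27469/6000 27799/6000 56111/14400
  11303/2160 19639/3600 16889/3600 2045/432

Answer: 9833/2160 16639/3600 1521/400 565/144
74681/14400 27469/6000 27799/6000 56111/14400
11303/2160 19639/3600 16889/3600 2045/432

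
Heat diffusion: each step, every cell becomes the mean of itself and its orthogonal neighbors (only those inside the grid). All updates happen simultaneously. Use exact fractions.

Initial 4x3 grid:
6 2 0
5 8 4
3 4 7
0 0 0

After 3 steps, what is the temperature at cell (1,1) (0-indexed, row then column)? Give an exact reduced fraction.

Answer: 298/75

Derivation:
Step 1: cell (1,1) = 23/5
Step 2: cell (1,1) = 93/20
Step 3: cell (1,1) = 298/75
Full grid after step 3:
  4573/1080 373/90 1331/360
  3077/720 298/75 949/240
  257/80 262/75 2393/720
  293/120 1721/720 3007/1080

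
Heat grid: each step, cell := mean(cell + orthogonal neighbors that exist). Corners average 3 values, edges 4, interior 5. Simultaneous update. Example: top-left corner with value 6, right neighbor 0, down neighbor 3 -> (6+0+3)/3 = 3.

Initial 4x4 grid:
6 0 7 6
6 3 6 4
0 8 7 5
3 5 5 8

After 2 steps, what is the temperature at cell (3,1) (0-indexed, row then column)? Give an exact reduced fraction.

Step 1: cell (3,1) = 21/4
Step 2: cell (3,1) = 563/120
Full grid after step 2:
  47/12 347/80 1189/240 47/9
  83/20 447/100 131/25 1339/240
  229/60 249/50 569/100 469/80
  73/18 563/120 237/40 73/12

Answer: 563/120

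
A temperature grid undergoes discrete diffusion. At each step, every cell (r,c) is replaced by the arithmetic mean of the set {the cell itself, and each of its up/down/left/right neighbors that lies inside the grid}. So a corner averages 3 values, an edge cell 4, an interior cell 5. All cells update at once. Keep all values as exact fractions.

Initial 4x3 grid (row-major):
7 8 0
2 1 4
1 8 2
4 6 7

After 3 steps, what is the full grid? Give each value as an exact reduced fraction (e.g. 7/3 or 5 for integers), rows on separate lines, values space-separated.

Answer: 4643/1080 6883/1800 703/180
13601/3600 12413/3000 1439/400
15191/3600 24001/6000 1799/400
9091/2160 69749/14400 3367/720

Derivation:
After step 1:
  17/3 4 4
  11/4 23/5 7/4
  15/4 18/5 21/4
  11/3 25/4 5
After step 2:
  149/36 137/30 13/4
  503/120 167/50 39/10
  413/120 469/100 39/10
  41/9 1111/240 11/2
After step 3:
  4643/1080 6883/1800 703/180
  13601/3600 12413/3000 1439/400
  15191/3600 24001/6000 1799/400
  9091/2160 69749/14400 3367/720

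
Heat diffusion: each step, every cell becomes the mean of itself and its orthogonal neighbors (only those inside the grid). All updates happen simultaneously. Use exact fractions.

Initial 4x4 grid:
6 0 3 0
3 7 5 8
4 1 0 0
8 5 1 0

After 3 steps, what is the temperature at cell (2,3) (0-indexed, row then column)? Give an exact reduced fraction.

Step 1: cell (2,3) = 2
Step 2: cell (2,3) = 419/240
Step 3: cell (2,3) = 16169/7200
Full grid after step 3:
  217/60 4397/1200 11231/3600 7141/2160
  4907/1200 1693/500 19747/6000 19777/7200
  2869/720 21439/6000 7267/3000 16169/7200
  9049/2160 4661/1440 16529/7200 1717/1080

Answer: 16169/7200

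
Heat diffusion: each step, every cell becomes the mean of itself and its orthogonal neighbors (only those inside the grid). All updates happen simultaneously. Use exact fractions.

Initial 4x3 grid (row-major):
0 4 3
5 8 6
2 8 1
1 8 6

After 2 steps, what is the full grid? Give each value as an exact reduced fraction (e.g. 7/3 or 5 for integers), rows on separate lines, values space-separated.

After step 1:
  3 15/4 13/3
  15/4 31/5 9/2
  4 27/5 21/4
  11/3 23/4 5
After step 2:
  7/2 1037/240 151/36
  339/80 118/25 1217/240
  1009/240 133/25 403/80
  161/36 1189/240 16/3

Answer: 7/2 1037/240 151/36
339/80 118/25 1217/240
1009/240 133/25 403/80
161/36 1189/240 16/3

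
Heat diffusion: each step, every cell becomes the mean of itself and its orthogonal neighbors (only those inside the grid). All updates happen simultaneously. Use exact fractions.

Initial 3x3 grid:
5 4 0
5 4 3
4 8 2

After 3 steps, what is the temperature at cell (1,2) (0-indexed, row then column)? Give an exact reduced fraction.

Step 1: cell (1,2) = 9/4
Step 2: cell (1,2) = 823/240
Step 3: cell (1,2) = 48941/14400
Full grid after step 3:
  9223/2160 5749/1600 3529/1080
  32033/7200 4157/1000 48941/14400
  658/135 10361/2400 8603/2160

Answer: 48941/14400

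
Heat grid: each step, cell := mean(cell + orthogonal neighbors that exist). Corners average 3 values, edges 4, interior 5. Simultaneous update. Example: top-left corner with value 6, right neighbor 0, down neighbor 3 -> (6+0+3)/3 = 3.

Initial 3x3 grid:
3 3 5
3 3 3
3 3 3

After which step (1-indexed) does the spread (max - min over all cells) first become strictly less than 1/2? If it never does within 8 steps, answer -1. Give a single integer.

Answer: 3

Derivation:
Step 1: max=11/3, min=3, spread=2/3
Step 2: max=32/9, min=3, spread=5/9
Step 3: max=365/108, min=3, spread=41/108
  -> spread < 1/2 first at step 3
Step 4: max=21571/6480, min=551/180, spread=347/1296
Step 5: max=1273337/388800, min=5557/1800, spread=2921/15552
Step 6: max=75812539/23328000, min=673483/216000, spread=24611/186624
Step 7: max=4517762033/1399680000, min=15236741/4860000, spread=207329/2239488
Step 8: max=269972352451/83980800000, min=816401599/259200000, spread=1746635/26873856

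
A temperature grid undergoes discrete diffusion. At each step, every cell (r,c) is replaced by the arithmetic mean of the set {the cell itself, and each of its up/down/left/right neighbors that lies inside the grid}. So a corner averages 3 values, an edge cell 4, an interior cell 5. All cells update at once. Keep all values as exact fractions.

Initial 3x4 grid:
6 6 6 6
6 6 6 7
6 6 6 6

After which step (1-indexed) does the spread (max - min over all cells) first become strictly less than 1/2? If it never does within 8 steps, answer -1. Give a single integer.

Step 1: max=19/3, min=6, spread=1/3
  -> spread < 1/2 first at step 1
Step 2: max=1507/240, min=6, spread=67/240
Step 3: max=13397/2160, min=6, spread=437/2160
Step 4: max=5341531/864000, min=6009/1000, spread=29951/172800
Step 5: max=47871821/7776000, min=20329/3375, spread=206761/1555200
Step 6: max=19118595571/3110400000, min=32565671/5400000, spread=14430763/124416000
Step 7: max=1144851741689/186624000000, min=2609652727/432000000, spread=139854109/1492992000
Step 8: max=68607111890251/11197440000000, min=235131228977/38880000000, spread=7114543559/89579520000

Answer: 1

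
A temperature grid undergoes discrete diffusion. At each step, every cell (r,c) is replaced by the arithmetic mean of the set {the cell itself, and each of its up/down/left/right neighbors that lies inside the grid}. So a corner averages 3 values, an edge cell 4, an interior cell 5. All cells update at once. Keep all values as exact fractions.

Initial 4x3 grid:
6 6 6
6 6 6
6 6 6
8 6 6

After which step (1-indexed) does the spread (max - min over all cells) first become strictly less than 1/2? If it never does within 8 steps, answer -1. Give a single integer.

Step 1: max=20/3, min=6, spread=2/3
Step 2: max=59/9, min=6, spread=5/9
Step 3: max=689/108, min=6, spread=41/108
  -> spread < 1/2 first at step 3
Step 4: max=81977/12960, min=6, spread=4217/12960
Step 5: max=4874749/777600, min=21679/3600, spread=38417/155520
Step 6: max=291136211/46656000, min=434597/72000, spread=1903471/9331200
Step 7: max=17397149089/2799360000, min=13075759/2160000, spread=18038617/111974400
Step 8: max=1041037782851/167961600000, min=1179326759/194400000, spread=883978523/6718464000

Answer: 3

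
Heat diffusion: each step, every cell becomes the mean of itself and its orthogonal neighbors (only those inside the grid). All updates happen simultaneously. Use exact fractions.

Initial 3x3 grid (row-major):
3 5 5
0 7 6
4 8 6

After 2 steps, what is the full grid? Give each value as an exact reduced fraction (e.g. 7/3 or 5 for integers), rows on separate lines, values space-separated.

After step 1:
  8/3 5 16/3
  7/2 26/5 6
  4 25/4 20/3
After step 2:
  67/18 91/20 49/9
  461/120 519/100 29/5
  55/12 1327/240 227/36

Answer: 67/18 91/20 49/9
461/120 519/100 29/5
55/12 1327/240 227/36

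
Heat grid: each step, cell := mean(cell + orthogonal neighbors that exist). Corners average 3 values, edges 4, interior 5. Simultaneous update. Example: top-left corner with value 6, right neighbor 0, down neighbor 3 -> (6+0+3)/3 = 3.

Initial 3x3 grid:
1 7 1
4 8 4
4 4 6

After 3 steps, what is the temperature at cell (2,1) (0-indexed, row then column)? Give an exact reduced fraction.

Answer: 34699/7200

Derivation:
Step 1: cell (2,1) = 11/2
Step 2: cell (2,1) = 587/120
Step 3: cell (2,1) = 34699/7200
Full grid after step 3:
  1559/360 7097/1600 269/60
  7197/1600 27901/6000 67823/14400
  1111/240 34699/7200 10489/2160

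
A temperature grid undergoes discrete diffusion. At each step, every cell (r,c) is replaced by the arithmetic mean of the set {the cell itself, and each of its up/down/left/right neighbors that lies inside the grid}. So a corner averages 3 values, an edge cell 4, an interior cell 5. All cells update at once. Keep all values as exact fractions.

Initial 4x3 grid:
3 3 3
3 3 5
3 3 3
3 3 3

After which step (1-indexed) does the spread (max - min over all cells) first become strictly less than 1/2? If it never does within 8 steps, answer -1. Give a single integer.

Step 1: max=11/3, min=3, spread=2/3
Step 2: max=211/60, min=3, spread=31/60
Step 3: max=1831/540, min=3, spread=211/540
  -> spread < 1/2 first at step 3
Step 4: max=178897/54000, min=2747/900, spread=14077/54000
Step 5: max=1598407/486000, min=165683/54000, spread=5363/24300
Step 6: max=47480809/14580000, min=92869/30000, spread=93859/583200
Step 7: max=2834674481/874800000, min=151136467/48600000, spread=4568723/34992000
Step 8: max=169244435629/52488000000, min=4555618889/1458000000, spread=8387449/83980800

Answer: 3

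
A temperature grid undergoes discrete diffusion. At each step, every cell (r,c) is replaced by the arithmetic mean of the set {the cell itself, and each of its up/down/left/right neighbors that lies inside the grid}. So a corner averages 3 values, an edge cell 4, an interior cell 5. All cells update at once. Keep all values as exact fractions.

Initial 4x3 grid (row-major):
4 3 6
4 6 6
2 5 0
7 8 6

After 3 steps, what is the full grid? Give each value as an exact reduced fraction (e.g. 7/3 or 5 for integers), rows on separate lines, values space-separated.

Answer: 9313/2160 12883/2880 1673/360
196/45 341/75 2189/480
3463/720 5653/1200 6851/1440
2773/540 7489/1440 10657/2160

Derivation:
After step 1:
  11/3 19/4 5
  4 24/5 9/2
  9/2 21/5 17/4
  17/3 13/2 14/3
After step 2:
  149/36 1093/240 19/4
  509/120 89/20 371/80
  551/120 97/20 1057/240
  50/9 631/120 185/36
After step 3:
  9313/2160 12883/2880 1673/360
  196/45 341/75 2189/480
  3463/720 5653/1200 6851/1440
  2773/540 7489/1440 10657/2160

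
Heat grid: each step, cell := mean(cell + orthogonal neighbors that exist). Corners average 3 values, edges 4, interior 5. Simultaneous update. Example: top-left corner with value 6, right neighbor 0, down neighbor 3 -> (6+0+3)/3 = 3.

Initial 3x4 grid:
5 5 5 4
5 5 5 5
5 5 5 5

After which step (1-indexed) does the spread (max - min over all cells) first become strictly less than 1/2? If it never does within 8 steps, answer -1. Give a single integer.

Step 1: max=5, min=14/3, spread=1/3
  -> spread < 1/2 first at step 1
Step 2: max=5, min=85/18, spread=5/18
Step 3: max=5, min=1039/216, spread=41/216
Step 4: max=5, min=125383/25920, spread=4217/25920
Step 5: max=35921/7200, min=7566851/1555200, spread=38417/311040
Step 6: max=717403/144000, min=455359789/93312000, spread=1903471/18662400
Step 7: max=21484241/4320000, min=27392610911/5598720000, spread=18038617/223948800
Step 8: max=1931073241/388800000, min=1646347817149/335923200000, spread=883978523/13436928000

Answer: 1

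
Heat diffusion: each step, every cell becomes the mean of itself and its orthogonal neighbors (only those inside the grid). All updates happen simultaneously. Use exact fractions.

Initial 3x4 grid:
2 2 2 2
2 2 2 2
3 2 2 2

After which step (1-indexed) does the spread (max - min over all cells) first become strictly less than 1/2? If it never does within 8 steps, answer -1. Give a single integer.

Answer: 1

Derivation:
Step 1: max=7/3, min=2, spread=1/3
  -> spread < 1/2 first at step 1
Step 2: max=41/18, min=2, spread=5/18
Step 3: max=473/216, min=2, spread=41/216
Step 4: max=56057/25920, min=2, spread=4217/25920
Step 5: max=3319549/1555200, min=14479/7200, spread=38417/311040
Step 6: max=197824211/93312000, min=290597/144000, spread=1903471/18662400
Step 7: max=11798429089/5598720000, min=8755759/4320000, spread=18038617/223948800
Step 8: max=705114582851/335923200000, min=790526759/388800000, spread=883978523/13436928000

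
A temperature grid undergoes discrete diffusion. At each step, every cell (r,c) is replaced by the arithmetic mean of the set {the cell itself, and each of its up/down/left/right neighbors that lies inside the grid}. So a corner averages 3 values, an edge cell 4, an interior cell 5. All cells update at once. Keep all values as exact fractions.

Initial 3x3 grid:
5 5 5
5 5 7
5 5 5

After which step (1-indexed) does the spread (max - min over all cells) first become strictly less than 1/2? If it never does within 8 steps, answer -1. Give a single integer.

Step 1: max=17/3, min=5, spread=2/3
Step 2: max=667/120, min=5, spread=67/120
Step 3: max=5837/1080, min=507/100, spread=1807/5400
  -> spread < 1/2 first at step 3
Step 4: max=2317963/432000, min=13861/2700, spread=33401/144000
Step 5: max=20669933/3888000, min=1393391/270000, spread=3025513/19440000
Step 6: max=8240926867/1555200000, min=74755949/14400000, spread=53531/497664
Step 7: max=492592925849/93312000000, min=20231116051/3888000000, spread=450953/5971968
Step 8: max=29502503560603/5598720000000, min=2433808610519/466560000000, spread=3799043/71663616

Answer: 3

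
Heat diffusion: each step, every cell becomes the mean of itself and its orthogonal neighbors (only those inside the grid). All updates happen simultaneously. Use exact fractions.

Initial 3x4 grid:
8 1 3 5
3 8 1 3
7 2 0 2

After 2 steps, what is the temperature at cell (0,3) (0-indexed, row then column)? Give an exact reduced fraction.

Step 1: cell (0,3) = 11/3
Step 2: cell (0,3) = 107/36
Full grid after step 2:
  31/6 29/8 85/24 107/36
  35/8 87/20 5/2 133/48
  59/12 25/8 61/24 17/9

Answer: 107/36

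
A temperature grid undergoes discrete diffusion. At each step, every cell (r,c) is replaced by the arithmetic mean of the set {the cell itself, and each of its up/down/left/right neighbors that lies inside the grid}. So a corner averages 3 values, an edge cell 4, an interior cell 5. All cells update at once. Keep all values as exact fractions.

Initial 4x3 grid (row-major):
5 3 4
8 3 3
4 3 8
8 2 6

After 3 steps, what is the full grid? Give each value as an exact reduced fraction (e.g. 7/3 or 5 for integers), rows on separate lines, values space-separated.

Answer: 995/216 2435/576 1753/432
1355/288 1337/300 613/144
7067/1440 116/25 839/180
1051/216 4673/960 2077/432

Derivation:
After step 1:
  16/3 15/4 10/3
  5 4 9/2
  23/4 4 5
  14/3 19/4 16/3
After step 2:
  169/36 197/48 139/36
  241/48 17/4 101/24
  233/48 47/10 113/24
  91/18 75/16 181/36
After step 3:
  995/216 2435/576 1753/432
  1355/288 1337/300 613/144
  7067/1440 116/25 839/180
  1051/216 4673/960 2077/432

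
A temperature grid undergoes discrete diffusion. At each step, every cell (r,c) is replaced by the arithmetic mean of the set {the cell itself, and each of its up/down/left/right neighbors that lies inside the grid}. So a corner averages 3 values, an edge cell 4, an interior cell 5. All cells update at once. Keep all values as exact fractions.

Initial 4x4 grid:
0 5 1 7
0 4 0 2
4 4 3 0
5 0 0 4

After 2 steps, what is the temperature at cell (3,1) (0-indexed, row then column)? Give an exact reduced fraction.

Answer: 5/2

Derivation:
Step 1: cell (3,1) = 9/4
Step 2: cell (3,1) = 5/2
Full grid after step 2:
  37/18 601/240 133/48 53/18
  571/240 121/50 23/10 59/24
  45/16 5/2 52/25 217/120
  17/6 5/2 101/60 16/9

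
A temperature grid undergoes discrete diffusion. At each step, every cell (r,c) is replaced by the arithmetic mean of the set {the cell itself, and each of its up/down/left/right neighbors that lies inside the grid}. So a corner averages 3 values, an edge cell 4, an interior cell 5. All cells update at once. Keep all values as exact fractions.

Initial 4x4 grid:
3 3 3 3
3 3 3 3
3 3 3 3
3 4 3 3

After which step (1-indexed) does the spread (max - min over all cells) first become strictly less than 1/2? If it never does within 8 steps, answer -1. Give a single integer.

Answer: 1

Derivation:
Step 1: max=10/3, min=3, spread=1/3
  -> spread < 1/2 first at step 1
Step 2: max=391/120, min=3, spread=31/120
Step 3: max=3451/1080, min=3, spread=211/1080
Step 4: max=340843/108000, min=3, spread=16843/108000
Step 5: max=3054643/972000, min=27079/9000, spread=130111/972000
Step 6: max=91122367/29160000, min=1627159/540000, spread=3255781/29160000
Step 7: max=2724753691/874800000, min=1631107/540000, spread=82360351/874800000
Step 8: max=81483316891/26244000000, min=294106441/97200000, spread=2074577821/26244000000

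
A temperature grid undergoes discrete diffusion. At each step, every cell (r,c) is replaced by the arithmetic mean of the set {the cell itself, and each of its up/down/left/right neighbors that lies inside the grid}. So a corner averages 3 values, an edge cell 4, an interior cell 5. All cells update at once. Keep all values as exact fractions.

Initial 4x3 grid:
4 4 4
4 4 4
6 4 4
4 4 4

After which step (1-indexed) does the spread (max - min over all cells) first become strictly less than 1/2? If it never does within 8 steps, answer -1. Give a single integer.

Step 1: max=14/3, min=4, spread=2/3
Step 2: max=271/60, min=4, spread=31/60
Step 3: max=2371/540, min=4, spread=211/540
  -> spread < 1/2 first at step 3
Step 4: max=232897/54000, min=3647/900, spread=14077/54000
Step 5: max=2084407/486000, min=219683/54000, spread=5363/24300
Step 6: max=62060809/14580000, min=122869/30000, spread=93859/583200
Step 7: max=3709474481/874800000, min=199736467/48600000, spread=4568723/34992000
Step 8: max=221732435629/52488000000, min=6013618889/1458000000, spread=8387449/83980800

Answer: 3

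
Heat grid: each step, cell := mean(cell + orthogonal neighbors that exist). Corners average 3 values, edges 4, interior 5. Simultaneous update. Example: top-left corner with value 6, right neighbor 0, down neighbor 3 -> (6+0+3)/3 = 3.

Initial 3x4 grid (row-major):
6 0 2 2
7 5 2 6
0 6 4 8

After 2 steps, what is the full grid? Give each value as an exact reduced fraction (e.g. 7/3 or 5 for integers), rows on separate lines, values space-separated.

Answer: 145/36 157/48 713/240 28/9
103/24 193/50 94/25 529/120
151/36 205/48 371/80 31/6

Derivation:
After step 1:
  13/3 13/4 3/2 10/3
  9/2 4 19/5 9/2
  13/3 15/4 5 6
After step 2:
  145/36 157/48 713/240 28/9
  103/24 193/50 94/25 529/120
  151/36 205/48 371/80 31/6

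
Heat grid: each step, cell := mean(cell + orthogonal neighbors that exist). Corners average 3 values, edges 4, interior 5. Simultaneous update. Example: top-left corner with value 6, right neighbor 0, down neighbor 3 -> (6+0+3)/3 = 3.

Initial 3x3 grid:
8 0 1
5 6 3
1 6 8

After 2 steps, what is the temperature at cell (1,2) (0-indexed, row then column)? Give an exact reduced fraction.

Step 1: cell (1,2) = 9/2
Step 2: cell (1,2) = 31/8
Full grid after step 2:
  157/36 161/48 115/36
  13/3 9/2 31/8
  19/4 227/48 185/36

Answer: 31/8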